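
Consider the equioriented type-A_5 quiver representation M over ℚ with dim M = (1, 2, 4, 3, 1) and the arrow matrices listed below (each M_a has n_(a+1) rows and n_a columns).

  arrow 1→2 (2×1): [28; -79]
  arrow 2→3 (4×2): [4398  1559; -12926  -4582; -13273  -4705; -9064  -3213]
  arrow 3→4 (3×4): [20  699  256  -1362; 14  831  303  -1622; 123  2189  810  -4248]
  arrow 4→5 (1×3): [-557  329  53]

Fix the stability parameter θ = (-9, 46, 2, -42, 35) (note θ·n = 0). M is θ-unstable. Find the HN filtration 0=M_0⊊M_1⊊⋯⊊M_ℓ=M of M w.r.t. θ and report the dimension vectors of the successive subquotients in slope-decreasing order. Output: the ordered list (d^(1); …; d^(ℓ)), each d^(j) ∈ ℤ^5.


Via rank(M_{q-1}∘⋯∘M_p): M ≅ I[1,4], I[2,5], I[3,3], I[3,4].
μ_θ-semistable layers: μ^(1)=35; μ^(2)=2; μ^(3)=-9; μ^(4)=-20

((0, 0, 0, 0, 1); (0, 2, 3, 2, 0); (1, 0, 0, 0, 0); (0, 0, 1, 1, 0))


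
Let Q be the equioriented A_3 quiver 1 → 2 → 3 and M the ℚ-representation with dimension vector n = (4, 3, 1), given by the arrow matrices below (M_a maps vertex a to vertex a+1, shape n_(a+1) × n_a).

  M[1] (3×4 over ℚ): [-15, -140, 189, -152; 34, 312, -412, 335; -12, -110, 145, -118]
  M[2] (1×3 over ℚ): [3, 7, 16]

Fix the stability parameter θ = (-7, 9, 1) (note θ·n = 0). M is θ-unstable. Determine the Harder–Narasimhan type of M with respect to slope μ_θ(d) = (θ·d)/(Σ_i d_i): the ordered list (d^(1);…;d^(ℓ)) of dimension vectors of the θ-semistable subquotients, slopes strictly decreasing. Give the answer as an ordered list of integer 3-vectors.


Interval decomposition of M: I[1,1], I[1,2]^2, I[1,3].
HN type (ℓ=3): μ^(1)=9; μ^(2)=5; μ^(3)=-7

((0, 2, 0); (0, 1, 1); (4, 0, 0))


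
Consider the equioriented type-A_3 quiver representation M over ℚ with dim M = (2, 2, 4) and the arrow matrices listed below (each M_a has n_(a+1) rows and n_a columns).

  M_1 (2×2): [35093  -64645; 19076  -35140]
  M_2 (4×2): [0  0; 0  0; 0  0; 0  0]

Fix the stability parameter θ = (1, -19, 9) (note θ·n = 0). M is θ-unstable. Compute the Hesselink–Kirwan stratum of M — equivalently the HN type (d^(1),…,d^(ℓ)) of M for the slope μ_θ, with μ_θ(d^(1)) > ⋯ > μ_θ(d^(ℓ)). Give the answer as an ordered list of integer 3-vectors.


Barcode: M ≅ I[1,1], I[1,2], I[2,2], I[3,3]^4. HN layers by μ_θ (4 steps, strictly decreasing):
  μ^(1)=9; μ^(2)=1; μ^(3)=-9; μ^(4)=-19

((0, 0, 4); (1, 0, 0); (1, 1, 0); (0, 1, 0))


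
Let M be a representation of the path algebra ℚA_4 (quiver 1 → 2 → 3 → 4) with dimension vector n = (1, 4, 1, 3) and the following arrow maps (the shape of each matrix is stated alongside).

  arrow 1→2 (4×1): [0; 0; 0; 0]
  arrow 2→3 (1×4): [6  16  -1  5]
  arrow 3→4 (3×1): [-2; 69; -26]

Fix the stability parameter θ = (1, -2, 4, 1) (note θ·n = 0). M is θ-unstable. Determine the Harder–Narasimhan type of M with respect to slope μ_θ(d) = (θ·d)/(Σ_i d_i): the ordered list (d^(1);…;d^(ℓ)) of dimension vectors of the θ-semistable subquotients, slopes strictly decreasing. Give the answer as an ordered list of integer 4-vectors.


Barcode: M ≅ I[1,1], I[2,2]^3, I[2,4], I[4,4]^2. HN layers by μ_θ (3 steps, strictly decreasing):
  μ^(1)=5/2; μ^(2)=1; μ^(3)=-2

((0, 0, 1, 1); (1, 0, 0, 2); (0, 4, 0, 0))


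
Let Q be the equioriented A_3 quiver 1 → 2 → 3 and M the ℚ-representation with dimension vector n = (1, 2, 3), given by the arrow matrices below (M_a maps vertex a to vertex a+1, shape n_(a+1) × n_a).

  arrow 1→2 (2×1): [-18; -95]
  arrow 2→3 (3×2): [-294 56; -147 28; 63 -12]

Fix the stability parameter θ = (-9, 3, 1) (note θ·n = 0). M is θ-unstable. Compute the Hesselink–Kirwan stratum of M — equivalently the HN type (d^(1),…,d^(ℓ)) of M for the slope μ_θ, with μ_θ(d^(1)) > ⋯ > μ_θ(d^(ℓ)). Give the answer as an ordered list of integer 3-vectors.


Via rank(M_{q-1}∘⋯∘M_p): M ≅ I[1,3], I[2,2], I[3,3]^2.
μ_θ-semistable layers: μ^(1)=3; μ^(2)=2; μ^(3)=1; μ^(4)=-9

((0, 1, 0); (0, 1, 1); (0, 0, 2); (1, 0, 0))


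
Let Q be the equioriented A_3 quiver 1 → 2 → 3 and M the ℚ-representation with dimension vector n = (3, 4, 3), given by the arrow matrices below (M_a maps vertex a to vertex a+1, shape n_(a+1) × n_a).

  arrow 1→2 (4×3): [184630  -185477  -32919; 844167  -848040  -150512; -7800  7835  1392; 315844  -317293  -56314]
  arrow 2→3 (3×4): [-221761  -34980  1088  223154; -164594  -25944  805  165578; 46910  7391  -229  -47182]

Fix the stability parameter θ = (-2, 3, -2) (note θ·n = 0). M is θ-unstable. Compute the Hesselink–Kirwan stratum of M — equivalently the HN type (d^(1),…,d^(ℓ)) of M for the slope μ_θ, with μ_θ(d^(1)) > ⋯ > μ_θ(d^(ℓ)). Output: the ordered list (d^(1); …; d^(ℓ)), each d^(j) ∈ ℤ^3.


Barcode: M ≅ I[1,3]^3, I[2,2]. HN layers by μ_θ (3 steps, strictly decreasing):
  μ^(1)=3; μ^(2)=1/2; μ^(3)=-2

((0, 1, 0); (0, 3, 3); (3, 0, 0))


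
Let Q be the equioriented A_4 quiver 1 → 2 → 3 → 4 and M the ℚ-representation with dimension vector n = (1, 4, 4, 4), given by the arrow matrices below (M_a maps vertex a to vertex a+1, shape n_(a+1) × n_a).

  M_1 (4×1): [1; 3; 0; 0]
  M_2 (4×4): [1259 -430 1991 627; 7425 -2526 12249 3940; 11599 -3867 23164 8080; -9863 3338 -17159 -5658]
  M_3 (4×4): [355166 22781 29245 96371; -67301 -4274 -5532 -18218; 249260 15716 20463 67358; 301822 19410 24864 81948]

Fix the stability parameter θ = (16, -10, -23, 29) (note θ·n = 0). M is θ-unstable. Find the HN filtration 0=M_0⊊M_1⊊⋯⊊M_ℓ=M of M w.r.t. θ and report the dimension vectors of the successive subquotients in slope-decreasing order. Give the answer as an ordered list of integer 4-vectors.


Barcode: M ≅ I[1,4], I[2,2], I[2,4]^2, I[3,4]. HN layers by μ_θ (5 steps, strictly decreasing):
  μ^(1)=29; μ^(2)=-17/3; μ^(3)=-10; μ^(4)=-33/2; μ^(5)=-23

((0, 0, 0, 4); (1, 1, 1, 0); (0, 1, 0, 0); (0, 2, 2, 0); (0, 0, 1, 0))


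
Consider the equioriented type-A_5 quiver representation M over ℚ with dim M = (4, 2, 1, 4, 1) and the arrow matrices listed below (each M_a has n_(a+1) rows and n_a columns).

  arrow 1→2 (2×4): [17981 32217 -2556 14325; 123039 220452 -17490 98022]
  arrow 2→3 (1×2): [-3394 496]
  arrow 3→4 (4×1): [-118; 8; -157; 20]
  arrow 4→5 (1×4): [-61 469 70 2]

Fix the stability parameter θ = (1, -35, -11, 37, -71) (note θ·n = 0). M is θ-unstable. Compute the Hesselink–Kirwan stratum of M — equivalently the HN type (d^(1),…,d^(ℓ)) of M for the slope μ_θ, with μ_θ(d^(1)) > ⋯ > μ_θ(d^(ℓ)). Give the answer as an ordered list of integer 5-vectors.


Interval decomposition of M: I[1,1]^2, I[1,2], I[1,4], I[4,4]^2, I[4,5].
HN type (ℓ=4): μ^(1)=37; μ^(2)=1; μ^(3)=-11; μ^(4)=-17

((0, 0, 0, 3, 0); (2, 0, 0, 0, 0); (0, 0, 1, 0, 0); (2, 2, 0, 1, 1))


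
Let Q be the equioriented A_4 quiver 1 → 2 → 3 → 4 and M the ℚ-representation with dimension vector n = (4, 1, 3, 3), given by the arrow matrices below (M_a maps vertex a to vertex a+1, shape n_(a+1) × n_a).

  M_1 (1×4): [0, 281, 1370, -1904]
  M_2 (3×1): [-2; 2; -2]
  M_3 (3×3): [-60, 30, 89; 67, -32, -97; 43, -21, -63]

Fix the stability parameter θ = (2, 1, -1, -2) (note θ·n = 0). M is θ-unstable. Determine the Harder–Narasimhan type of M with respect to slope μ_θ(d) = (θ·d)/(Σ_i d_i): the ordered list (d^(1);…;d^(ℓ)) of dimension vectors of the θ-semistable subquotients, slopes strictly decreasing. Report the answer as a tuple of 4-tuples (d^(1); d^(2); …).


Interval decomposition of M: I[1,1]^3, I[1,4], I[3,4]^2.
HN type (ℓ=3): μ^(1)=2; μ^(2)=0; μ^(3)=-3/2

((3, 0, 0, 0); (1, 1, 1, 1); (0, 0, 2, 2))


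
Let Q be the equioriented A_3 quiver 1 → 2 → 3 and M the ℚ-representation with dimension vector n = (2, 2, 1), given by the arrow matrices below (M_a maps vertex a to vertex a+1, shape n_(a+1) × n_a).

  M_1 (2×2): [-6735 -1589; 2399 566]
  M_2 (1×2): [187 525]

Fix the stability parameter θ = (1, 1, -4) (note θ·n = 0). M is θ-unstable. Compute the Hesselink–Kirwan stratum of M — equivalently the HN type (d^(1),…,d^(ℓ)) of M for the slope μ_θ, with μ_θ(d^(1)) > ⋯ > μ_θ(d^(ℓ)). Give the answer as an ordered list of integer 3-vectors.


Interval decomposition of M: I[1,2], I[1,3].
HN type (ℓ=2): μ^(1)=1; μ^(2)=-2/3

((1, 1, 0); (1, 1, 1))


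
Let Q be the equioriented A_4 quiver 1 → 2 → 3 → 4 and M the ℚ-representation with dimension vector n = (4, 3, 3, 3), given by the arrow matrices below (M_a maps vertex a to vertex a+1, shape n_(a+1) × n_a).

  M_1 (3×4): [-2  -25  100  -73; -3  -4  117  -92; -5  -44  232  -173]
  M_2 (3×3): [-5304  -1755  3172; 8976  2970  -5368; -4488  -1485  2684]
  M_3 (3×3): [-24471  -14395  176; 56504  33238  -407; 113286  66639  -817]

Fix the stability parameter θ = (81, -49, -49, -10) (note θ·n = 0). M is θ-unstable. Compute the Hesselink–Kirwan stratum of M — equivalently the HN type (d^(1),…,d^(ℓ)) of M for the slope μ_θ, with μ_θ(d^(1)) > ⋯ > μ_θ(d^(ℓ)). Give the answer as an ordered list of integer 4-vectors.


Interval decomposition of M: I[1,1], I[1,2]^2, I[1,4], I[3,4]^2.
HN type (ℓ=5): μ^(1)=81; μ^(2)=16; μ^(3)=-27/4; μ^(4)=-10; μ^(5)=-49

((1, 0, 0, 0); (2, 2, 0, 0); (1, 1, 1, 1); (0, 0, 0, 2); (0, 0, 2, 0))


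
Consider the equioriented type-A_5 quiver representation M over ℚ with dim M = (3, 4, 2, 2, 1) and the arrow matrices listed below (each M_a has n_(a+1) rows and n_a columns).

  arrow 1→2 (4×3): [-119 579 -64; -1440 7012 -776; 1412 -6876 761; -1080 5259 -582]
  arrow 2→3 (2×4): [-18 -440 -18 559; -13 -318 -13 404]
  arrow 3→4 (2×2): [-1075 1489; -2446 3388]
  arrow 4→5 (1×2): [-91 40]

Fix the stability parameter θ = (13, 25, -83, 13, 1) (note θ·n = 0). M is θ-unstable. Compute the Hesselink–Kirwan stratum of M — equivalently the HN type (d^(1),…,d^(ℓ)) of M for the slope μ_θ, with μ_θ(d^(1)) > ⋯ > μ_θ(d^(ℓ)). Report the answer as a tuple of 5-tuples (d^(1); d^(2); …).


Barcode: M ≅ I[1,2], I[1,4], I[1,5], I[2,2]. HN layers by μ_θ (4 steps, strictly decreasing):
  μ^(1)=25; μ^(2)=13; μ^(3)=7; μ^(4)=-15

((0, 2, 0, 0, 0); (1, 0, 0, 1, 0); (0, 0, 0, 1, 1); (2, 2, 2, 0, 0))


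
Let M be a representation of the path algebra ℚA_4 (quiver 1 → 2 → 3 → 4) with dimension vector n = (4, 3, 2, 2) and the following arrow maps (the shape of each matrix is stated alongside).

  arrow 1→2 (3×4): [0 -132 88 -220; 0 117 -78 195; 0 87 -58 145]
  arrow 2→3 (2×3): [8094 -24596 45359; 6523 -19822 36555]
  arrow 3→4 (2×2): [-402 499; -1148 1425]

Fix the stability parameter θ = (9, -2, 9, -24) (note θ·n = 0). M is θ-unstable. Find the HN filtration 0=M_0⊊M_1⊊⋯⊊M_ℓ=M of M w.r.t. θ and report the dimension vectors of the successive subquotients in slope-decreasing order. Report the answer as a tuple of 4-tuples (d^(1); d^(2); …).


Via rank(M_{q-1}∘⋯∘M_p): M ≅ I[1,1]^3, I[1,4], I[2,2], I[2,4].
μ_θ-semistable layers: μ^(1)=9; μ^(2)=-2; μ^(3)=-17/3

((3, 0, 0, 0); (1, 2, 1, 1); (0, 1, 1, 1))


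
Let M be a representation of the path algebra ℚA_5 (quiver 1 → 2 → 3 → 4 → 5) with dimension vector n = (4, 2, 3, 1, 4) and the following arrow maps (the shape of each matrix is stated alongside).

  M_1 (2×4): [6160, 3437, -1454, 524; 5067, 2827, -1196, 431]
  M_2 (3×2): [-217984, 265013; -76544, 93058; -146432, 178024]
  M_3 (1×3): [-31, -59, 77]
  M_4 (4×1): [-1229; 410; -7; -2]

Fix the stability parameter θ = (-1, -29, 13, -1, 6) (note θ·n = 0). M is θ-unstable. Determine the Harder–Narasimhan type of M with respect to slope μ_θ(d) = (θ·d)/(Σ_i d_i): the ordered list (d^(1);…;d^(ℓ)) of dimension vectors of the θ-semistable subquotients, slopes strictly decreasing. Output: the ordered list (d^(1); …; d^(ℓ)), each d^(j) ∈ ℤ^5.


Via rank(M_{q-1}∘⋯∘M_p): M ≅ I[1,1]^2, I[1,2], I[1,5], I[3,3]^2, I[5,5]^3.
μ_θ-semistable layers: μ^(1)=13; μ^(2)=6; μ^(3)=-1; μ^(4)=-15

((0, 0, 2, 0, 0); (0, 0, 1, 1, 4); (2, 0, 0, 0, 0); (2, 2, 0, 0, 0))


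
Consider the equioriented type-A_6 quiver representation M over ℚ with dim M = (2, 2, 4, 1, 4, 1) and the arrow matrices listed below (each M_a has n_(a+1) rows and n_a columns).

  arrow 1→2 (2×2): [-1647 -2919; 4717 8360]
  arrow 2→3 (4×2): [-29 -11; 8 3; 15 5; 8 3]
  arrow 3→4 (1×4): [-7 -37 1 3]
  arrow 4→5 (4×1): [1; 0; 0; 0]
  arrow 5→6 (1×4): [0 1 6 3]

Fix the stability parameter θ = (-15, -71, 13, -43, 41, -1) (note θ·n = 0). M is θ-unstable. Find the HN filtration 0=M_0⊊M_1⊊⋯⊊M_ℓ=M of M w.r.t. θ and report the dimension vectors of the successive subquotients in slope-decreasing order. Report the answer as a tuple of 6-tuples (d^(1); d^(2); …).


Interval decomposition of M: I[1,3], I[1,5], I[3,3]^2, I[5,5]^2, I[5,6].
HN type (ℓ=5): μ^(1)=41; μ^(2)=20; μ^(3)=13; μ^(4)=-15; μ^(5)=-43

((0, 0, 0, 0, 3, 0); (0, 0, 0, 0, 1, 1); (0, 0, 3, 0, 0, 0); (0, 0, 1, 1, 0, 0); (2, 2, 0, 0, 0, 0))


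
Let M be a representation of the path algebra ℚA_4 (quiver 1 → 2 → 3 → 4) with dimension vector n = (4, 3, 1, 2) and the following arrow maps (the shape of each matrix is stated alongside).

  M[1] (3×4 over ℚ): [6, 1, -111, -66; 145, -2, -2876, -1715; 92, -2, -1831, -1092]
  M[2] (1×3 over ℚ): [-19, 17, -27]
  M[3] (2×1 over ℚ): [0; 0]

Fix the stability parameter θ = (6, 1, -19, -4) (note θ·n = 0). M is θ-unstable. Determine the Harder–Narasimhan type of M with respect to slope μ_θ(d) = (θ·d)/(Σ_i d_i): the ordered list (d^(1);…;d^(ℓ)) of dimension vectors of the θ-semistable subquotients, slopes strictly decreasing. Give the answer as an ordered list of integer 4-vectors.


Interval decomposition of M: I[1,1], I[1,2]^2, I[1,3], I[4,4]^2.
HN type (ℓ=3): μ^(1)=6; μ^(2)=7/2; μ^(3)=-4

((1, 0, 0, 0); (2, 2, 0, 0); (1, 1, 1, 2))


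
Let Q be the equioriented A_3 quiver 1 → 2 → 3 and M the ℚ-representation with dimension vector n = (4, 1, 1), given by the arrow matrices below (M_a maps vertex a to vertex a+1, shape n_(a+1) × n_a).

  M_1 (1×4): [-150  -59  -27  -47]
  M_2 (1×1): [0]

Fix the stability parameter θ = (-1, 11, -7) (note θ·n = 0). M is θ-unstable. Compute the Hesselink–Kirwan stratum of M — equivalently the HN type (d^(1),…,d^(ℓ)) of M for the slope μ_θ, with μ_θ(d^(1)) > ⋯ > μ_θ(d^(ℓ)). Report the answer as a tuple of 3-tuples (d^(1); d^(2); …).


Interval decomposition of M: I[1,1]^3, I[1,2], I[3,3].
HN type (ℓ=3): μ^(1)=11; μ^(2)=-1; μ^(3)=-7

((0, 1, 0); (4, 0, 0); (0, 0, 1))


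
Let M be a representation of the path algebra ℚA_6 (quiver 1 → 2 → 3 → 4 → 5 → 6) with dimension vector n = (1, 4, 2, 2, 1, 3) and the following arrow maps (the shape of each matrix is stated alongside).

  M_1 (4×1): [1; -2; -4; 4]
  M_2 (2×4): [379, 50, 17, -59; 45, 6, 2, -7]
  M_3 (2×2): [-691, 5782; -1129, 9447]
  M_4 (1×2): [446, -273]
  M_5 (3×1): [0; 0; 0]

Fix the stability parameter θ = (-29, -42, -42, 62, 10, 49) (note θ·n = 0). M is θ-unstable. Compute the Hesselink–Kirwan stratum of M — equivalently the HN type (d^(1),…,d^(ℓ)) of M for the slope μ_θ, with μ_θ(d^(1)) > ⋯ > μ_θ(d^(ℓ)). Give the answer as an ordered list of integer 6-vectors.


Barcode: M ≅ I[1,5], I[2,2]^2, I[2,4], I[6,6]^3. HN layers by μ_θ (5 steps, strictly decreasing):
  μ^(1)=62; μ^(2)=49; μ^(3)=36; μ^(4)=-113/3; μ^(5)=-42

((0, 0, 0, 1, 0, 0); (0, 0, 0, 0, 0, 3); (0, 0, 0, 1, 1, 0); (1, 1, 1, 0, 0, 0); (0, 3, 1, 0, 0, 0))


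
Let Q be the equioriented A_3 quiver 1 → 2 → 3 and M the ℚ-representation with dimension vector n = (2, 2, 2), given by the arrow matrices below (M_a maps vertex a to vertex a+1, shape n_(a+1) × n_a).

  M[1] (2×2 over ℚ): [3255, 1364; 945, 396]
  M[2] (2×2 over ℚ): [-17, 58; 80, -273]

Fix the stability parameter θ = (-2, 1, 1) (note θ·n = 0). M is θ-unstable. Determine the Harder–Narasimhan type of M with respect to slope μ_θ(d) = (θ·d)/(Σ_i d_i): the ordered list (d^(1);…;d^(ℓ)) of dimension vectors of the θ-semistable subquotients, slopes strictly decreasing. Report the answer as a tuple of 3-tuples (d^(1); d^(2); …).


Interval decomposition of M: I[1,1], I[1,3], I[2,3].
HN type (ℓ=2): μ^(1)=1; μ^(2)=-2

((0, 2, 2); (2, 0, 0))


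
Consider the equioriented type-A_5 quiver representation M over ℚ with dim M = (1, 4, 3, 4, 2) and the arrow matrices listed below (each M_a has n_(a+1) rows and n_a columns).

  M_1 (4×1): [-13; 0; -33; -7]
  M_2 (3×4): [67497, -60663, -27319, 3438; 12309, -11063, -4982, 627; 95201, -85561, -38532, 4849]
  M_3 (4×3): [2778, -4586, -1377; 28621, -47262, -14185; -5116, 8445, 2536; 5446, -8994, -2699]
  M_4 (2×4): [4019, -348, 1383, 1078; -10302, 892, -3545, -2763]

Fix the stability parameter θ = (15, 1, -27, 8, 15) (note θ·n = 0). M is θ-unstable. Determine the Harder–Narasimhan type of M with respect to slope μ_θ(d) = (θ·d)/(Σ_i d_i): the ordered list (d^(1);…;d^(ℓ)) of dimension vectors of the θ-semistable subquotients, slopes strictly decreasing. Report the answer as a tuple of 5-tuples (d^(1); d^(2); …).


Barcode: M ≅ I[1,2], I[2,4]^2, I[2,5], I[4,5]. HN layers by μ_θ (3 steps, strictly decreasing):
  μ^(1)=15; μ^(2)=8; μ^(3)=-13

((0, 0, 0, 0, 2); (1, 1, 0, 4, 0); (0, 3, 3, 0, 0))


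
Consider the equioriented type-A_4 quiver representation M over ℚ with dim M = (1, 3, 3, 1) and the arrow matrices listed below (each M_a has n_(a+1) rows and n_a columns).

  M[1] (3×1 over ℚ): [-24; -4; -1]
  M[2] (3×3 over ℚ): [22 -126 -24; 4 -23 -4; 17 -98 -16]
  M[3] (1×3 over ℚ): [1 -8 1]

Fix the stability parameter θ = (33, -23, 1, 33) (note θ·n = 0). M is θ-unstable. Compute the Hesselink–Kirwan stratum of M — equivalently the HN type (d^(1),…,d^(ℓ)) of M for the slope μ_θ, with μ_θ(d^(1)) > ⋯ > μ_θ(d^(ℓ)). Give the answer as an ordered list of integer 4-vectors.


Via rank(M_{q-1}∘⋯∘M_p): M ≅ I[1,2], I[2,3], I[2,4], I[3,3].
μ_θ-semistable layers: μ^(1)=33; μ^(2)=5; μ^(3)=1; μ^(4)=-23

((0, 0, 0, 1); (1, 1, 0, 0); (0, 0, 3, 0); (0, 2, 0, 0))


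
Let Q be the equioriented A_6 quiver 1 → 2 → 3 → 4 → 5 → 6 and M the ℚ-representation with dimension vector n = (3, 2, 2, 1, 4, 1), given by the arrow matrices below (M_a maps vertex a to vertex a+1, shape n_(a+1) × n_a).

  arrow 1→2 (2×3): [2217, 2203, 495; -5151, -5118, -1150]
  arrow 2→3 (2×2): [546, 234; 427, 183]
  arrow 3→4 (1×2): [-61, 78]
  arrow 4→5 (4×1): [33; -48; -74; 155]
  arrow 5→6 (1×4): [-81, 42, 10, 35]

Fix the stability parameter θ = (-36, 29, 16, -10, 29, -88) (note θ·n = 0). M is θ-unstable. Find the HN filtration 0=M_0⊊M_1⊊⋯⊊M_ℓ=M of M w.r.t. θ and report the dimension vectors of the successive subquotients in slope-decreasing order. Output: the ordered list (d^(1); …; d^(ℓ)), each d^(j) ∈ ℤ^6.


Interval decomposition of M: I[1,1], I[1,2], I[1,3], I[3,6], I[5,5]^3.
HN type (ℓ=4): μ^(1)=29; μ^(2)=45/2; μ^(3)=-53/4; μ^(4)=-36

((0, 1, 0, 0, 3, 0); (0, 1, 1, 0, 0, 0); (0, 0, 1, 1, 1, 1); (3, 0, 0, 0, 0, 0))


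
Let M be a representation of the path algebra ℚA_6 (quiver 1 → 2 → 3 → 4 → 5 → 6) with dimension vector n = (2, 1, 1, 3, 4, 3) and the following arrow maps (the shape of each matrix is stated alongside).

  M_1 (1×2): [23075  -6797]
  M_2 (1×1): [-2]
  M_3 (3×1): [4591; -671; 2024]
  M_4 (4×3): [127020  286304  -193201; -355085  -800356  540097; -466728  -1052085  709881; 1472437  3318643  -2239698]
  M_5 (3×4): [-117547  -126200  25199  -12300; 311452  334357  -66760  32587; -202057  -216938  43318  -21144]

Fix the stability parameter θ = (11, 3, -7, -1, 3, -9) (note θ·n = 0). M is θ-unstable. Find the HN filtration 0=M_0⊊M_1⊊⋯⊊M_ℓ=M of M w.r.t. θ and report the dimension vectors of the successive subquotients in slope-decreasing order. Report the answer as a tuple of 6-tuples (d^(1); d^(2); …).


Via rank(M_{q-1}∘⋯∘M_p): M ≅ I[1,1], I[1,6], I[4,6]^2, I[5,5].
μ_θ-semistable layers: μ^(1)=11; μ^(2)=3; μ^(3)=0; μ^(4)=-7/3

((1, 0, 0, 0, 0, 0); (0, 0, 0, 0, 1, 0); (1, 1, 1, 1, 1, 1); (0, 0, 0, 2, 2, 2))


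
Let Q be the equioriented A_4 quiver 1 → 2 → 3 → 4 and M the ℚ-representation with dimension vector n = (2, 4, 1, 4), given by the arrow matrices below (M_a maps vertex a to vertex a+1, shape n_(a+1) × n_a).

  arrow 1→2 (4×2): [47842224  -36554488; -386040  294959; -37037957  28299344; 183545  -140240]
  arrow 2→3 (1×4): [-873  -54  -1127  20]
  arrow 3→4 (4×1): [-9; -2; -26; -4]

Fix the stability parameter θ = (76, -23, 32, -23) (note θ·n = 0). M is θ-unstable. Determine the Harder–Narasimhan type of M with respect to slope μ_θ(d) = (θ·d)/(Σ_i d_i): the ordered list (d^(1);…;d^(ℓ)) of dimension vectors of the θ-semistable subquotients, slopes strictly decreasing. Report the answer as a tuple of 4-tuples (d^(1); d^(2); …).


Via rank(M_{q-1}∘⋯∘M_p): M ≅ I[1,2], I[1,4], I[2,2]^2, I[4,4]^3.
μ_θ-semistable layers: μ^(1)=53/2; μ^(2)=31/2; μ^(3)=-23

((1, 1, 0, 0); (1, 1, 1, 1); (0, 2, 0, 3))


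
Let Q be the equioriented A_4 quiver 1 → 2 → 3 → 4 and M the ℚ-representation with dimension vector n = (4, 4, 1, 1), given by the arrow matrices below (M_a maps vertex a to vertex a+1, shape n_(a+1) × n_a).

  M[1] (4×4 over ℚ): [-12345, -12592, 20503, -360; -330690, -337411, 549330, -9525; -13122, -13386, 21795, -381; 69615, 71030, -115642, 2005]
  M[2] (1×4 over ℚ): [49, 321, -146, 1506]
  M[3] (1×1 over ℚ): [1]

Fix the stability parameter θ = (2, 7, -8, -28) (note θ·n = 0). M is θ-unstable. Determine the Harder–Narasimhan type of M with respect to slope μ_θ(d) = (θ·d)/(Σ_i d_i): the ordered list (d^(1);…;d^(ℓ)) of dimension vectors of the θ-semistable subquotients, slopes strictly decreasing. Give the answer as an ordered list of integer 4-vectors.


Barcode: M ≅ I[1,1], I[1,2]^2, I[1,4], I[2,2]. HN layers by μ_θ (3 steps, strictly decreasing):
  μ^(1)=7; μ^(2)=2; μ^(3)=-27/4

((0, 3, 0, 0); (3, 0, 0, 0); (1, 1, 1, 1))


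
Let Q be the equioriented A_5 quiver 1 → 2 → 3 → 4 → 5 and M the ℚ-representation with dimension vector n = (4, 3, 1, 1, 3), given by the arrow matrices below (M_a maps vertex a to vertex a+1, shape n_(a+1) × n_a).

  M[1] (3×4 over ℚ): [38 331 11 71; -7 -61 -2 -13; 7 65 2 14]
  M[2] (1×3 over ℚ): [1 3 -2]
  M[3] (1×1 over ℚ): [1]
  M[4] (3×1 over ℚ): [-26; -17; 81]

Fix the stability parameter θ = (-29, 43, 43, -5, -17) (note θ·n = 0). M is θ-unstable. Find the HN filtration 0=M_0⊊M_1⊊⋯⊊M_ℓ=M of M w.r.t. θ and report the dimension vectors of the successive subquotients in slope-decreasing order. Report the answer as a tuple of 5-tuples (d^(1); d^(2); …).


Interval decomposition of M: I[1,1], I[1,2]^2, I[1,5], I[5,5]^2.
HN type (ℓ=4): μ^(1)=43; μ^(2)=16; μ^(3)=-17; μ^(4)=-29

((0, 2, 0, 0, 0); (0, 1, 1, 1, 1); (0, 0, 0, 0, 2); (4, 0, 0, 0, 0))


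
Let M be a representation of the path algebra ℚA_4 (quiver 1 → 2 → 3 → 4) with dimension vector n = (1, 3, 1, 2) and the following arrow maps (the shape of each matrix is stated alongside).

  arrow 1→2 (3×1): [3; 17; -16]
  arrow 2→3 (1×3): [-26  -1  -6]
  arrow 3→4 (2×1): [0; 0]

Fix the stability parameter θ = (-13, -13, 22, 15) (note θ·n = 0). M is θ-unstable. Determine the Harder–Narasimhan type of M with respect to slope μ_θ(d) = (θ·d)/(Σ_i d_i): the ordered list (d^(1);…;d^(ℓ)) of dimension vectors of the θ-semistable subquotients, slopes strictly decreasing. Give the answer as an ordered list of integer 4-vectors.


Barcode: M ≅ I[1,3], I[2,2]^2, I[4,4]^2. HN layers by μ_θ (3 steps, strictly decreasing):
  μ^(1)=22; μ^(2)=15; μ^(3)=-13

((0, 0, 1, 0); (0, 0, 0, 2); (1, 3, 0, 0))


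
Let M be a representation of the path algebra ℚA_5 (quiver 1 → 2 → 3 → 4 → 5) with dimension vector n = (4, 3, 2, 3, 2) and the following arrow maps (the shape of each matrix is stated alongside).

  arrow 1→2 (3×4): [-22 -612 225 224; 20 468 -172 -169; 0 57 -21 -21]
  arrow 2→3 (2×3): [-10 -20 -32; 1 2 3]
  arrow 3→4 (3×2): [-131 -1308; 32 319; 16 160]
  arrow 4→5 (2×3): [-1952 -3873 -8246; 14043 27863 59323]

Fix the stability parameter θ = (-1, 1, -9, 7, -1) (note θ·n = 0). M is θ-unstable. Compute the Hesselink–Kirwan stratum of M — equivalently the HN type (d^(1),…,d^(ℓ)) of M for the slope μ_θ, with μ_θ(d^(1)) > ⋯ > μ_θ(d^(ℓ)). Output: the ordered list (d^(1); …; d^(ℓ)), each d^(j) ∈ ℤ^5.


Barcode: M ≅ I[1,1], I[1,2], I[1,5]^2, I[4,4]. HN layers by μ_θ (5 steps, strictly decreasing):
  μ^(1)=7; μ^(2)=3; μ^(3)=1; μ^(4)=-1; μ^(5)=-3

((0, 0, 0, 1, 0); (0, 0, 0, 2, 2); (0, 1, 0, 0, 0); (2, 0, 0, 0, 0); (2, 2, 2, 0, 0))


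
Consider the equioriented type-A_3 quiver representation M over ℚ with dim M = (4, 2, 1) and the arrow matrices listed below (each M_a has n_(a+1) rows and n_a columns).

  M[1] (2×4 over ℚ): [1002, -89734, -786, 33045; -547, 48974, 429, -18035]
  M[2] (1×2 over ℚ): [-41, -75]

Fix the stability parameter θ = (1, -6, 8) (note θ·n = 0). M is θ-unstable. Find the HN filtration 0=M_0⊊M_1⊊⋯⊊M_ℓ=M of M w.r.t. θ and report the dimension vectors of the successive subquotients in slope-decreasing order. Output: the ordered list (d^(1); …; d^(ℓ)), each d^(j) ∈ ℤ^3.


Via rank(M_{q-1}∘⋯∘M_p): M ≅ I[1,1]^2, I[1,2], I[1,3].
μ_θ-semistable layers: μ^(1)=8; μ^(2)=1; μ^(3)=-5/2

((0, 0, 1); (2, 0, 0); (2, 2, 0))


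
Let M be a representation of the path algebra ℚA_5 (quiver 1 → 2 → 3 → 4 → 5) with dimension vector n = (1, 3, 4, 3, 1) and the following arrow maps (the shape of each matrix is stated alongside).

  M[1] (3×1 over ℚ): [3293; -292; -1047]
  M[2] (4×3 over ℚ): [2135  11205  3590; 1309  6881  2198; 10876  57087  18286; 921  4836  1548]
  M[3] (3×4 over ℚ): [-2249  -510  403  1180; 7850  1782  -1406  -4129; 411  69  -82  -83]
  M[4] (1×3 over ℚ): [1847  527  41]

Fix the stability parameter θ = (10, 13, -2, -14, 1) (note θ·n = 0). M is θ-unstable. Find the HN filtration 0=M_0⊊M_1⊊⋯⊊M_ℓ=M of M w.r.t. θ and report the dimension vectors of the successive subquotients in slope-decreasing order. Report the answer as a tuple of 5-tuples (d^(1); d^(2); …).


Barcode: M ≅ I[1,5], I[2,2], I[2,3], I[3,4]^2. HN layers by μ_θ (4 steps, strictly decreasing):
  μ^(1)=13; μ^(2)=11/2; μ^(3)=8/5; μ^(4)=-8

((0, 1, 0, 0, 0); (0, 1, 1, 0, 0); (1, 1, 1, 1, 1); (0, 0, 2, 2, 0))


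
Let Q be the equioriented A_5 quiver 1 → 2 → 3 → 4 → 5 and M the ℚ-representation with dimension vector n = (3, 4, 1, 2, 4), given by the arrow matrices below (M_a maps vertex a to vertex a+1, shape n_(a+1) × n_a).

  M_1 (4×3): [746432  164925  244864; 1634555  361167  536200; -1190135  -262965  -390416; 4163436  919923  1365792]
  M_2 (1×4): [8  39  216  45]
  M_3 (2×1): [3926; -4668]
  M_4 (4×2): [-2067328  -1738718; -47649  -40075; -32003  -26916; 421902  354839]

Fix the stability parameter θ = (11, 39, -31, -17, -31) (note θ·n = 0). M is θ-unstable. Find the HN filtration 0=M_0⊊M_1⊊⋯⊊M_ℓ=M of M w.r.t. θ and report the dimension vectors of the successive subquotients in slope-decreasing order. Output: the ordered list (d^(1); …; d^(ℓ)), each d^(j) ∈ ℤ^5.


Via rank(M_{q-1}∘⋯∘M_p): M ≅ I[1,2]^2, I[1,5], I[2,2], I[4,5], I[5,5]^2.
μ_θ-semistable layers: μ^(1)=39; μ^(2)=11; μ^(3)=-29/5; μ^(4)=-24; μ^(5)=-31

((0, 3, 0, 0, 0); (2, 0, 0, 0, 0); (1, 1, 1, 1, 1); (0, 0, 0, 1, 1); (0, 0, 0, 0, 2))


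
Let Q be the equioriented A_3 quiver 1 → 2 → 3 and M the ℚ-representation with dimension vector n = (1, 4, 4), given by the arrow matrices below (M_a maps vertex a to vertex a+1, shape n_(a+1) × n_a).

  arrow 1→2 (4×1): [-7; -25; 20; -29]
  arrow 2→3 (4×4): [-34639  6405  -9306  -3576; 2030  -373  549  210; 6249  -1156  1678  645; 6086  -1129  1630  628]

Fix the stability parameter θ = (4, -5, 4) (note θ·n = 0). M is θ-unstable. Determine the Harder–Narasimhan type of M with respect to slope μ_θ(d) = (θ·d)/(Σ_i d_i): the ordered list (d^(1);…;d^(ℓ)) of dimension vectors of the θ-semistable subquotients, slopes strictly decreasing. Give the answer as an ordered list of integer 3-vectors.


Via rank(M_{q-1}∘⋯∘M_p): M ≅ I[1,3], I[2,3]^3.
μ_θ-semistable layers: μ^(1)=4; μ^(2)=-1/2; μ^(3)=-5

((0, 0, 4); (1, 1, 0); (0, 3, 0))


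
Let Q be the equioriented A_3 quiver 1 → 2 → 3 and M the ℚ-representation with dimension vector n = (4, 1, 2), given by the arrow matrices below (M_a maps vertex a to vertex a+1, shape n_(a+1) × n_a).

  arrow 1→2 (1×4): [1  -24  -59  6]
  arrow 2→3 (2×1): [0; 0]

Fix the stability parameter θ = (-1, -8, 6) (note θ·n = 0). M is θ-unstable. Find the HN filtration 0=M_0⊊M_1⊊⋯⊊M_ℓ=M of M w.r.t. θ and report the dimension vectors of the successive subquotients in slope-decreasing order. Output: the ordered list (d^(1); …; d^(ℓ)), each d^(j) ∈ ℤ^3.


Barcode: M ≅ I[1,1]^3, I[1,2], I[3,3]^2. HN layers by μ_θ (3 steps, strictly decreasing):
  μ^(1)=6; μ^(2)=-1; μ^(3)=-9/2

((0, 0, 2); (3, 0, 0); (1, 1, 0))


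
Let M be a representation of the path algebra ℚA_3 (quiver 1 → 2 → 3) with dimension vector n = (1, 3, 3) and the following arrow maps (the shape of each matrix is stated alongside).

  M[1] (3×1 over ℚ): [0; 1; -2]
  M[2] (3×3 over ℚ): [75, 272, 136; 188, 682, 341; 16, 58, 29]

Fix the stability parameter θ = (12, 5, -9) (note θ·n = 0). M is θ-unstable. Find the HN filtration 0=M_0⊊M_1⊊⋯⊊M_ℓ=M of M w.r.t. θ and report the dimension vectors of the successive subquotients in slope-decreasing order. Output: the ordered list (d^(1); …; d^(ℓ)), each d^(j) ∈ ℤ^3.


Via rank(M_{q-1}∘⋯∘M_p): M ≅ I[1,2], I[2,3]^2, I[3,3].
μ_θ-semistable layers: μ^(1)=17/2; μ^(2)=-2; μ^(3)=-9

((1, 1, 0); (0, 2, 2); (0, 0, 1))


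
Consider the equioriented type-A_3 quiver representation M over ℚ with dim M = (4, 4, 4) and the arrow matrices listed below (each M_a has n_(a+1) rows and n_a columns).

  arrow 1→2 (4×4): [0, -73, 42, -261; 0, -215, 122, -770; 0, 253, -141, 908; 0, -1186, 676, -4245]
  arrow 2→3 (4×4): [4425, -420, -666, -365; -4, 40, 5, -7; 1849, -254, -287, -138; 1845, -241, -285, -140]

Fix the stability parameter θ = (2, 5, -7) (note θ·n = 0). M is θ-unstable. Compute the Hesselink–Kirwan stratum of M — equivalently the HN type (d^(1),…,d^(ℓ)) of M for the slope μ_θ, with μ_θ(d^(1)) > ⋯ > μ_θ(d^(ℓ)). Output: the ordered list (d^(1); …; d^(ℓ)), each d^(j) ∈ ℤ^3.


Interval decomposition of M: I[1,1], I[1,2], I[1,3]^2, I[2,3], I[3,3].
HN type (ℓ=5): μ^(1)=5; μ^(2)=2; μ^(3)=0; μ^(4)=-1; μ^(5)=-7

((0, 1, 0); (2, 0, 0); (2, 2, 2); (0, 1, 1); (0, 0, 1))


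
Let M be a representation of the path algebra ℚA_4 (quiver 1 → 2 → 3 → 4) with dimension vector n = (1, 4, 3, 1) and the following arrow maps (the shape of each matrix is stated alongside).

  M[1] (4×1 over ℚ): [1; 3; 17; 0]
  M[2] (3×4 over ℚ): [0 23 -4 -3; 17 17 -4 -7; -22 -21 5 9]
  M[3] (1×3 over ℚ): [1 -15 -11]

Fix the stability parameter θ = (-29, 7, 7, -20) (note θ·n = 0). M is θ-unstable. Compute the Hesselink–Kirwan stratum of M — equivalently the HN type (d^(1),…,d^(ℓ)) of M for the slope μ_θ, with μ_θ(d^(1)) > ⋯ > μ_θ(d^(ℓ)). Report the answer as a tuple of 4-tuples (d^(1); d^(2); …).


Interval decomposition of M: I[1,4], I[2,2], I[2,3]^2.
HN type (ℓ=3): μ^(1)=7; μ^(2)=-2; μ^(3)=-29

((0, 3, 2, 0); (0, 1, 1, 1); (1, 0, 0, 0))


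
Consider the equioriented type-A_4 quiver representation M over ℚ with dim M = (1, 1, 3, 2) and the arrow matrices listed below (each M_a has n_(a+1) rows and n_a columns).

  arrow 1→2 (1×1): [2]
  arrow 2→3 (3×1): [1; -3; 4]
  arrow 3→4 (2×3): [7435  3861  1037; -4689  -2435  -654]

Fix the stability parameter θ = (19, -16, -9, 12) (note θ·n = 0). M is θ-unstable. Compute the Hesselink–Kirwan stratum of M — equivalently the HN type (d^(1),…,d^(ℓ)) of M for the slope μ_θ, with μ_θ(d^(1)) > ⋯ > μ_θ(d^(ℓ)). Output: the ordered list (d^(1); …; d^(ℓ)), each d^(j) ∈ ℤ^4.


Interval decomposition of M: I[1,3], I[3,4]^2.
HN type (ℓ=3): μ^(1)=12; μ^(2)=-2; μ^(3)=-9

((0, 0, 0, 2); (1, 1, 1, 0); (0, 0, 2, 0))


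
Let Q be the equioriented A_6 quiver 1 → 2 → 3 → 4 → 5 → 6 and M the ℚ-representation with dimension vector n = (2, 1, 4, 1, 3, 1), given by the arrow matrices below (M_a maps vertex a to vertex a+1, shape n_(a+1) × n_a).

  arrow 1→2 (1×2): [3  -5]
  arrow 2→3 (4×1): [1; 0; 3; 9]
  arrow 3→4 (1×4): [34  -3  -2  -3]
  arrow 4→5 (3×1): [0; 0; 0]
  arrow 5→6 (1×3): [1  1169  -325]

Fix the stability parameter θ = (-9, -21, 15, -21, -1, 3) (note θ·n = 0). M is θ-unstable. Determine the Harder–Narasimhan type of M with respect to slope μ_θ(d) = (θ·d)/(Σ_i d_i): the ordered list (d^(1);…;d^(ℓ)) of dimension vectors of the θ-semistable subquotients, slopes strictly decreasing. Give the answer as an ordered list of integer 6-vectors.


Interval decomposition of M: I[1,1], I[1,4], I[3,3]^3, I[5,5]^2, I[5,6].
HN type (ℓ=6): μ^(1)=15; μ^(2)=3; μ^(3)=-1; μ^(4)=-3; μ^(5)=-9; μ^(6)=-15

((0, 0, 3, 0, 0, 0); (0, 0, 0, 0, 0, 1); (0, 0, 0, 0, 3, 0); (0, 0, 1, 1, 0, 0); (1, 0, 0, 0, 0, 0); (1, 1, 0, 0, 0, 0))


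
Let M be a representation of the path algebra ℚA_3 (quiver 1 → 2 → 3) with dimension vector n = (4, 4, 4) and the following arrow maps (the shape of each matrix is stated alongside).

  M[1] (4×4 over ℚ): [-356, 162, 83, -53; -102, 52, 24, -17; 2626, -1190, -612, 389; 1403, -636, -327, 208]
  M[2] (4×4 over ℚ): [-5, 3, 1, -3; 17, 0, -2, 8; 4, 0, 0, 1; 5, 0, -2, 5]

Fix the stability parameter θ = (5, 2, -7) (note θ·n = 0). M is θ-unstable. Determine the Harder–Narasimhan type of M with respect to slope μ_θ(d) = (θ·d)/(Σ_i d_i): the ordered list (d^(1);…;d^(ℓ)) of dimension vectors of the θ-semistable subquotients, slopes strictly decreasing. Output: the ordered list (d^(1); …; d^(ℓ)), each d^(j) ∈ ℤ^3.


Interval decomposition of M: I[1,2], I[1,3]^3, I[3,3].
HN type (ℓ=3): μ^(1)=7/2; μ^(2)=0; μ^(3)=-7

((1, 1, 0); (3, 3, 3); (0, 0, 1))


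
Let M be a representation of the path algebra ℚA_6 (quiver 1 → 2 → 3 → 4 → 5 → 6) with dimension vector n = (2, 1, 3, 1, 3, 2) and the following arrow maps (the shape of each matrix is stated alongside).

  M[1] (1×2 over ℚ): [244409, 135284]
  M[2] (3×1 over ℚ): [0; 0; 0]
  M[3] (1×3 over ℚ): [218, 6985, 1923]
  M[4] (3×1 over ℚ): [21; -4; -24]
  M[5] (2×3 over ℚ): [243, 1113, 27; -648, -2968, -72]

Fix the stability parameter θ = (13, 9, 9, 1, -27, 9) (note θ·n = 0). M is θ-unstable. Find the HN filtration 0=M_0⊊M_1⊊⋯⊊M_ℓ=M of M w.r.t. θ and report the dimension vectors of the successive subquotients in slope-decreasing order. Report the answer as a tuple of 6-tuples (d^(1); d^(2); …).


Interval decomposition of M: I[1,1], I[1,2], I[3,3]^2, I[3,6], I[5,5]^2, I[6,6].
HN type (ℓ=5): μ^(1)=13; μ^(2)=11; μ^(3)=9; μ^(4)=-17/3; μ^(5)=-27

((1, 0, 0, 0, 0, 0); (1, 1, 0, 0, 0, 0); (0, 0, 2, 0, 0, 2); (0, 0, 1, 1, 1, 0); (0, 0, 0, 0, 2, 0))


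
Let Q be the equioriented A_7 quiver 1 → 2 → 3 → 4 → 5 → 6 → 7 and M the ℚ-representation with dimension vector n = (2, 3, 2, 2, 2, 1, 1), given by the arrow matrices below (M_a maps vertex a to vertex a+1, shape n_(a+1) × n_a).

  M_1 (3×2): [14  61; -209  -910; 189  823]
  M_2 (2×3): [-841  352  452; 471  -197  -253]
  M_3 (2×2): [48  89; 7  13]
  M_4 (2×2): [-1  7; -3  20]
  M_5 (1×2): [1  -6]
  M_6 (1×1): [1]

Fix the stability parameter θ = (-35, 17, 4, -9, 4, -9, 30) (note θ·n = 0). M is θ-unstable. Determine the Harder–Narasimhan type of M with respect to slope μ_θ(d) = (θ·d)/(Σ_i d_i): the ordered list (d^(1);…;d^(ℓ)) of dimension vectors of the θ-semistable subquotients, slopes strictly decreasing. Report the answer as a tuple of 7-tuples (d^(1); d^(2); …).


Via rank(M_{q-1}∘⋯∘M_p): M ≅ I[1,5], I[1,7], I[2,2].
μ_θ-semistable layers: μ^(1)=30; μ^(2)=17; μ^(3)=4; μ^(4)=7/5; μ^(5)=-35

((0, 0, 0, 0, 0, 0, 1); (0, 1, 0, 0, 0, 0, 0); (0, 1, 1, 1, 1, 0, 0); (0, 1, 1, 1, 1, 1, 0); (2, 0, 0, 0, 0, 0, 0))


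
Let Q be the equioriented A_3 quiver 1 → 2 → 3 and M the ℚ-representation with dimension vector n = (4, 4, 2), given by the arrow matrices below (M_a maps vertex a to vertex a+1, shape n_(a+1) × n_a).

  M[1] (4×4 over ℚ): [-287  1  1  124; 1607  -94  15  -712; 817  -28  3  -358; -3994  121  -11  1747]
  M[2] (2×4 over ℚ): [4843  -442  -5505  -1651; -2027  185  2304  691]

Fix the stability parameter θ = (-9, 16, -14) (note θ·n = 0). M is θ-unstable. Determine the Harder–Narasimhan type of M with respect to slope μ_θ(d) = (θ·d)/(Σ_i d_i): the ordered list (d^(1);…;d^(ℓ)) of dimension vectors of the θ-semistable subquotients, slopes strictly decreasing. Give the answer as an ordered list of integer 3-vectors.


Barcode: M ≅ I[1,1], I[1,2], I[1,3]^2, I[2,2]. HN layers by μ_θ (3 steps, strictly decreasing):
  μ^(1)=16; μ^(2)=1; μ^(3)=-9

((0, 2, 0); (0, 2, 2); (4, 0, 0))


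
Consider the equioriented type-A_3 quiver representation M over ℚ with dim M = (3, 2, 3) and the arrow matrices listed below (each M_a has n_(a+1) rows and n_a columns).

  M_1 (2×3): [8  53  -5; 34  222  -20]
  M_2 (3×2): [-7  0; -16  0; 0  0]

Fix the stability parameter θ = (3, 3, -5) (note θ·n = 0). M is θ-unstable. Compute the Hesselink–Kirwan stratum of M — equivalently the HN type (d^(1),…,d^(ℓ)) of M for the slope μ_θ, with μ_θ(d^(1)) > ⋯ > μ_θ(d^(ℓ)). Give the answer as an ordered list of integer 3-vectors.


Via rank(M_{q-1}∘⋯∘M_p): M ≅ I[1,1], I[1,2], I[1,3], I[3,3]^2.
μ_θ-semistable layers: μ^(1)=3; μ^(2)=1/3; μ^(3)=-5

((2, 1, 0); (1, 1, 1); (0, 0, 2))


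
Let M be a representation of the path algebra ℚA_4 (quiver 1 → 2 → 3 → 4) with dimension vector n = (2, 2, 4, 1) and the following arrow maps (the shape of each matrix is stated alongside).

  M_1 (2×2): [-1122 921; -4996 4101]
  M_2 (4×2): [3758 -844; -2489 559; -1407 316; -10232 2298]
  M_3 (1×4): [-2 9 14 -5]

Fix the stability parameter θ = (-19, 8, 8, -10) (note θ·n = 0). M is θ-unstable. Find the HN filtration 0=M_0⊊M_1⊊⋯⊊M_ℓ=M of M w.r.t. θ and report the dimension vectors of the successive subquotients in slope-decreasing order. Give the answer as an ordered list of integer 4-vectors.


Via rank(M_{q-1}∘⋯∘M_p): M ≅ I[1,3], I[1,4], I[3,3]^2.
μ_θ-semistable layers: μ^(1)=8; μ^(2)=2; μ^(3)=-19

((0, 1, 3, 0); (0, 1, 1, 1); (2, 0, 0, 0))


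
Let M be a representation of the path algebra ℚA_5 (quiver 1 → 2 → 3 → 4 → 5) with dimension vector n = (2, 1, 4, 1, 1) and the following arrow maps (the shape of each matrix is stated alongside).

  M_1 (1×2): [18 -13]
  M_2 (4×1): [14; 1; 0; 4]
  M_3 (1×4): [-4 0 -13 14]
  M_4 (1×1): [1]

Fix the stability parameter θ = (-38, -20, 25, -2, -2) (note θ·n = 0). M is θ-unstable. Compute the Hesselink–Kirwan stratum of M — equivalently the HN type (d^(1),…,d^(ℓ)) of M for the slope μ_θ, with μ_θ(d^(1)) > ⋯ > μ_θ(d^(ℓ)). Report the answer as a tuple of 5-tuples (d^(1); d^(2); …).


Via rank(M_{q-1}∘⋯∘M_p): M ≅ I[1,1], I[1,3], I[3,3]^2, I[3,5].
μ_θ-semistable layers: μ^(1)=25; μ^(2)=7; μ^(3)=-20; μ^(4)=-38

((0, 0, 3, 0, 0); (0, 0, 1, 1, 1); (0, 1, 0, 0, 0); (2, 0, 0, 0, 0))


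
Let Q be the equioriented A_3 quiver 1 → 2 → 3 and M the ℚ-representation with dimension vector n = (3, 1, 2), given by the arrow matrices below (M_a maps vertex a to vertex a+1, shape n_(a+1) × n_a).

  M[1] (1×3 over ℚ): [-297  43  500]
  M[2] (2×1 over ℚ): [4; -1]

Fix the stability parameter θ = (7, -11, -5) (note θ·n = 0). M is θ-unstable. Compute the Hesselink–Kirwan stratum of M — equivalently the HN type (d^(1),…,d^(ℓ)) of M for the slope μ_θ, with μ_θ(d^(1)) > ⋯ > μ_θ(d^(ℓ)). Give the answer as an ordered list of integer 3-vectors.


Interval decomposition of M: I[1,1]^2, I[1,3], I[3,3].
HN type (ℓ=3): μ^(1)=7; μ^(2)=-3; μ^(3)=-5

((2, 0, 0); (1, 1, 1); (0, 0, 1))
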